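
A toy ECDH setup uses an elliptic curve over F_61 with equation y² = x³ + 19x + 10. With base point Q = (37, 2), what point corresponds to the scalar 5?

(32, 43)

Repeated addition: build up to 5Q.
2Q: tangent at (37, 2): λ = (3·37² + 19)/(2·2) ≡ 39/4. 4⁻¹ ≡ 46 (mod 61) since 4·46 = 184 ≡ 1, so λ ≡ 39·46 ≡ 25.
  x = λ² - 37 - 37 = 625 - 74 ≡ 2; y = λ·(37 - 2) - 2 ≡ 19. → (2, 19)
3Q: (2, 19) + (37, 2). λ = (2 - 19)/(37 - 2) ≡ 44/35 mod 61. 35⁻¹ ≡ 7 (mod 61) since 35·7 = 245 ≡ 1, so λ ≡ 3.
  x = λ² - 2 - 37 = 9 - 39 ≡ 31; y = λ·(2 - 31) - 19 ≡ 16. → (31, 16)
4Q: (31, 16) + (37, 2). λ = (2 - 16)/(37 - 31) ≡ 47/6 mod 61. 6⁻¹ ≡ 51 (mod 61) since 6·51 = 306 ≡ 1, so λ ≡ 18.
  x = λ² - 31 - 37 = 324 - 68 ≡ 12; y = λ·(31 - 12) - 16 ≡ 21. → (12, 21)
5Q: (12, 21) + (37, 2). λ = (2 - 21)/(37 - 12) ≡ 42/25 mod 61. 25⁻¹ ≡ 22 (mod 61), so λ ≡ 9.
  x = λ² - 12 - 37 = 81 - 49 ≡ 32; y = λ·(12 - 32) - 21 ≡ 43. → (32, 43)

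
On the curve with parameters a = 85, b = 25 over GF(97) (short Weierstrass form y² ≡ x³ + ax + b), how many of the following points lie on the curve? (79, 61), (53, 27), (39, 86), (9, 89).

3

(79, 61): 61² ≡ 35, rhs ≡ 35 → on.
(53, 27): 27² ≡ 50, rhs ≡ 50 → on.
(39, 86): 86² ≡ 24, rhs ≡ 94 → off.
(9, 89): 89² ≡ 64, rhs ≡ 64 → on.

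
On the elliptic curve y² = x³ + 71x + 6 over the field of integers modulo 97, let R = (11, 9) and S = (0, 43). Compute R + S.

(21, 66)

(11, 9) + (0, 43). λ = (43 - 9)/(0 - 11) ≡ 34/86 mod 97. 86⁻¹ ≡ 44 (mod 97), so λ ≡ 41.
  x = λ² - 11 - 0 = 1681 - 11 ≡ 21; y = λ·(11 - 21) - 9 ≡ 66. → (21, 66)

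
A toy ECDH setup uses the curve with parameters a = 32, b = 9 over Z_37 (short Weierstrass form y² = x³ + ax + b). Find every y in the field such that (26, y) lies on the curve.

x³ + 32x + 9 = 18417 ≡ 28 (mod 37).
Square roots of 28 mod 37: 18 and 19 (since 18² = 324 ≡ 28).

18, 19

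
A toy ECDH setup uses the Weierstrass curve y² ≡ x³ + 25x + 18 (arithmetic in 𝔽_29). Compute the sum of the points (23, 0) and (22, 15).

(23, 0) + (22, 15). λ = (15 - 0)/(22 - 23) ≡ 15/28 mod 29. 28⁻¹ ≡ 28 (mod 29) since 28·28 = 784 ≡ 1, so λ ≡ 14.
  x = λ² - 23 - 22 = 196 - 45 ≡ 6; y = λ·(23 - 6) - 0 ≡ 6. → (6, 6)

(6, 6)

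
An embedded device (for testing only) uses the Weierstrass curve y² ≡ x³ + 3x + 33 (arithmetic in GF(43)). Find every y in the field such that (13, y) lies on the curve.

none

x³ + 3x + 33 = 2269 ≡ 33 (mod 43).
33 is a non-residue mod 43; no y exists.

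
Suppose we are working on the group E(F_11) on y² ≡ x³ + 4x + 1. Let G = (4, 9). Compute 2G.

(7, 8)

tangent at (4, 9): λ = (3·4² + 4)/(2·9) ≡ 8/7. 7⁻¹ ≡ 8 (mod 11) since 7·8 = 56 ≡ 1, so λ ≡ 8·8 ≡ 9.
  x = λ² - 4 - 4 = 81 - 8 ≡ 7; y = λ·(4 - 7) - 9 ≡ 8. → (7, 8)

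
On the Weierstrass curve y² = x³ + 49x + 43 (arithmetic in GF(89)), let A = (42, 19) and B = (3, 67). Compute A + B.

(42, 19) + (3, 67). λ = (67 - 19)/(3 - 42) ≡ 48/50 mod 89. 50⁻¹ ≡ 73 (mod 89), so λ ≡ 33.
  x = λ² - 42 - 3 = 1089 - 45 ≡ 65; y = λ·(42 - 65) - 19 ≡ 23. → (65, 23)

(65, 23)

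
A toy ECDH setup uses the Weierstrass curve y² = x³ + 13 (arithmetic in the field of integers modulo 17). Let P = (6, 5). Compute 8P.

(11, 16)

Double-and-add on 8 = (1000)₂. Start with P = (6, 5) for the leading 1-bit.
double: tangent at (6, 5): λ = (3·6² + 0)/(2·5) ≡ 6/10. 10⁻¹ ≡ 12 (mod 17) since 10·12 = 120 ≡ 1, so λ ≡ 6·12 ≡ 4.
  x = λ² - 6 - 6 = 16 - 12 ≡ 4; y = λ·(6 - 4) - 5 ≡ 3. → (4, 3)
double: tangent at (4, 3): λ = (3·4² + 0)/(2·3) ≡ 14/6. 6⁻¹ ≡ 3 (mod 17) since 6·3 = 18 ≡ 1, so λ ≡ 14·3 ≡ 8.
  x = λ² - 4 - 4 = 64 - 8 ≡ 5; y = λ·(4 - 5) - 3 ≡ 6. → (5, 6)
double: tangent at (5, 6): λ = (3·5² + 0)/(2·6) ≡ 7/12. 12⁻¹ ≡ 10 (mod 17), so λ ≡ 7·10 ≡ 2.
  x = λ² - 5 - 5 = 4 - 10 ≡ 11; y = λ·(5 - 11) - 6 ≡ 16. → (11, 16)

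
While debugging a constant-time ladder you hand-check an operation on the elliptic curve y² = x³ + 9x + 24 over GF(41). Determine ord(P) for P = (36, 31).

2P: tangent at (36, 31): λ = (3·36² + 9)/(2·31) ≡ 2/21. 21⁻¹ ≡ 2 (mod 41), so λ ≡ 2·2 ≡ 4.
  x = λ² - 36 - 36 = 16 - 72 ≡ 26; y = λ·(36 - 26) - 31 ≡ 9. → (26, 9)
3P: (26, 9) + (36, 31). λ = (31 - 9)/(36 - 26) ≡ 22/10 mod 41. 10⁻¹ ≡ 37 (mod 41), so λ ≡ 35.
  x = λ² - 26 - 36 = 1225 - 62 ≡ 15; y = λ·(26 - 15) - 9 ≡ 7. → (15, 7)
4P: (15, 7) + (36, 31). λ = (31 - 7)/(36 - 15) ≡ 24/21 mod 41. 21⁻¹ ≡ 2 (mod 41) since 21·2 = 42 ≡ 1, so λ ≡ 7.
  x = λ² - 15 - 36 = 49 - 51 ≡ 39; y = λ·(15 - 39) - 7 ≡ 30. → (39, 30)
5P: (39, 30) + (36, 31). λ = (31 - 30)/(36 - 39) ≡ 1/38 mod 41. 38⁻¹ ≡ 27 (mod 41), so λ ≡ 27.
  x = λ² - 39 - 36 = 729 - 75 ≡ 39; y = λ·(39 - 39) - 30 ≡ 11. → (39, 11)
6P: (39, 11) + (36, 31). λ = (31 - 11)/(36 - 39) ≡ 20/38 mod 41. 38⁻¹ ≡ 27 (mod 41) since 38·27 = 1026 ≡ 1, so λ ≡ 7.
  x = λ² - 39 - 36 = 49 - 75 ≡ 15; y = λ·(39 - 15) - 11 ≡ 34. → (15, 34)
7P: (15, 34) + (36, 31). λ = (31 - 34)/(36 - 15) ≡ 38/21 mod 41. 21⁻¹ ≡ 2 (mod 41), so λ ≡ 35.
  x = λ² - 15 - 36 = 1225 - 51 ≡ 26; y = λ·(15 - 26) - 34 ≡ 32. → (26, 32)
8P: (26, 32) + (36, 31). λ = (31 - 32)/(36 - 26) ≡ 40/10 mod 41. 10⁻¹ ≡ 37 (mod 41), so λ ≡ 4.
  x = λ² - 26 - 36 = 16 - 62 ≡ 36; y = λ·(26 - 36) - 32 ≡ 10. → (36, 10)
9P: (36, 10) + (36, 31): same x and y₁ ≡ -y₂, so the sum is 𝒪.
9P = 𝒪, so the order is 9.

9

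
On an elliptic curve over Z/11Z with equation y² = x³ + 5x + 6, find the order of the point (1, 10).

6

2P: tangent at (1, 10): λ = (3·1² + 5)/(2·10) ≡ 8/9. 9⁻¹ ≡ 5 (mod 11) since 9·5 = 45 ≡ 1, so λ ≡ 8·5 ≡ 7.
  x = λ² - 1 - 1 = 49 - 2 ≡ 3; y = λ·(1 - 3) - 10 ≡ 9. → (3, 9)
3P: (3, 9) + (1, 10). λ = (10 - 9)/(1 - 3) ≡ 1/9 mod 11. 9⁻¹ ≡ 5 (mod 11), so λ ≡ 5.
  x = λ² - 3 - 1 = 25 - 4 ≡ 10; y = λ·(3 - 10) - 9 ≡ 0. → (10, 0)
4P: (10, 0) + (1, 10). λ = (10 - 0)/(1 - 10) ≡ 10/2 mod 11. 2⁻¹ ≡ 6 (mod 11), so λ ≡ 5.
  x = λ² - 10 - 1 = 25 - 11 ≡ 3; y = λ·(10 - 3) - 0 ≡ 2. → (3, 2)
5P: (3, 2) + (1, 10). λ = (10 - 2)/(1 - 3) ≡ 8/9 mod 11. 9⁻¹ ≡ 5 (mod 11), so λ ≡ 7.
  x = λ² - 3 - 1 = 49 - 4 ≡ 1; y = λ·(3 - 1) - 2 ≡ 1. → (1, 1)
6P: (1, 1) + (1, 10): same x and y₁ ≡ -y₂, so the sum is O.
6P = O, so the order is 6.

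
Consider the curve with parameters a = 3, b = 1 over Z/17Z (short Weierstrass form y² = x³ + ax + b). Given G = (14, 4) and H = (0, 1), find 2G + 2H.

First 2G:
Repeated addition: build up to 2G.
2G: tangent at (14, 4): λ = (3·14² + 3)/(2·4) ≡ 13/8. 8⁻¹ ≡ 15 (mod 17), so λ ≡ 13·15 ≡ 8.
  x = λ² - 14 - 14 = 64 - 28 ≡ 2; y = λ·(14 - 2) - 4 ≡ 7. → (2, 7)
2G = (2, 7).
Next 2H:
Repeated addition: build up to 2H.
2H: tangent at (0, 1): λ = (3·0² + 3)/(2·1) ≡ 3/2. 2⁻¹ ≡ 9 (mod 17), so λ ≡ 3·9 ≡ 10.
  x = λ² - 0 - 0 = 100 - 0 ≡ 15; y = λ·(0 - 15) - 1 ≡ 2. → (15, 2)
2H = (15, 2).
Finally 2G + 2H:
(2, 7) + (15, 2). λ = (2 - 7)/(15 - 2) ≡ 12/13 mod 17. 13⁻¹ ≡ 4 (mod 17), so λ ≡ 14.
  x = λ² - 2 - 15 = 196 - 17 ≡ 9; y = λ·(2 - 9) - 7 ≡ 14. → (9, 14)

(9, 14)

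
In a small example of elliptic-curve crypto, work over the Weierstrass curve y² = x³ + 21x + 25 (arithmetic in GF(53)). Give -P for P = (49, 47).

(49, 6)

-(49, 47) = (49, -47 mod 53) = (49, 6).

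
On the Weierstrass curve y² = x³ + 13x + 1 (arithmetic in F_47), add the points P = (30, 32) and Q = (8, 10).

(10, 35)

(30, 32) + (8, 10). λ = (10 - 32)/(8 - 30) ≡ 25/25 mod 47. 25⁻¹ ≡ 32 (mod 47) since 25·32 = 800 ≡ 1, so λ ≡ 1.
  x = λ² - 30 - 8 = 1 - 38 ≡ 10; y = λ·(30 - 10) - 32 ≡ 35. → (10, 35)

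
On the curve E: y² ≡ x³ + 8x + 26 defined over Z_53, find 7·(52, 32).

Write G = (52, 32).
Repeated addition: build up to 7G.
2G: tangent at (52, 32): λ = (3·52² + 8)/(2·32) ≡ 11/11. 11⁻¹ ≡ 29 (mod 53), so λ ≡ 11·29 ≡ 1.
  x = λ² - 52 - 52 = 1 - 104 ≡ 3; y = λ·(52 - 3) - 32 ≡ 17. → (3, 17)
3G: (3, 17) + (52, 32). λ = (32 - 17)/(52 - 3) ≡ 15/49 mod 53. 49⁻¹ ≡ 13 (mod 53), so λ ≡ 36.
  x = λ² - 3 - 52 = 1296 - 55 ≡ 22; y = λ·(3 - 22) - 17 ≡ 41. → (22, 41)
4G: (22, 41) + (52, 32). λ = (32 - 41)/(52 - 22) ≡ 44/30 mod 53. 30⁻¹ ≡ 23 (mod 53), so λ ≡ 5.
  x = λ² - 22 - 52 = 25 - 74 ≡ 4; y = λ·(22 - 4) - 41 ≡ 49. → (4, 49)
5G: (4, 49) + (52, 32). λ = (32 - 49)/(52 - 4) ≡ 36/48 mod 53. 48⁻¹ ≡ 21 (mod 53), so λ ≡ 14.
  x = λ² - 4 - 52 = 196 - 56 ≡ 34; y = λ·(4 - 34) - 49 ≡ 8. → (34, 8)
6G: (34, 8) + (52, 32). λ = (32 - 8)/(52 - 34) ≡ 24/18 mod 53. 18⁻¹ ≡ 3 (mod 53), so λ ≡ 19.
  x = λ² - 34 - 52 = 361 - 86 ≡ 10; y = λ·(34 - 10) - 8 ≡ 24. → (10, 24)
7G: (10, 24) + (52, 32). λ = (32 - 24)/(52 - 10) ≡ 8/42 mod 53. 42⁻¹ ≡ 24 (mod 53) since 42·24 = 1008 ≡ 1, so λ ≡ 33.
  x = λ² - 10 - 52 = 1089 - 62 ≡ 20; y = λ·(10 - 20) - 24 ≡ 17. → (20, 17)

(20, 17)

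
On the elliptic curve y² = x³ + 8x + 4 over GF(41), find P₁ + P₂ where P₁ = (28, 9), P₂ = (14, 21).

(28, 9) + (14, 21). λ = (21 - 9)/(14 - 28) ≡ 12/27 mod 41. 27⁻¹ ≡ 38 (mod 41), so λ ≡ 5.
  x = λ² - 28 - 14 = 25 - 42 ≡ 24; y = λ·(28 - 24) - 9 ≡ 11. → (24, 11)

(24, 11)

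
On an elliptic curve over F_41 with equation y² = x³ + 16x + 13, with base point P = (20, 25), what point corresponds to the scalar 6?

(34, 3)

Double-and-add on 6 = (110)₂. Start with P = (20, 25) for the leading 1-bit.
double: tangent at (20, 25): λ = (3·20² + 16)/(2·25) ≡ 27/9. 9⁻¹ ≡ 32 (mod 41), so λ ≡ 27·32 ≡ 3.
  x = λ² - 20 - 20 = 9 - 40 ≡ 10; y = λ·(20 - 10) - 25 ≡ 5. → (10, 5)
add P: (10, 5) + (20, 25). λ = (25 - 5)/(20 - 10) ≡ 20/10 mod 41. 10⁻¹ ≡ 37 (mod 41) since 10·37 = 370 ≡ 1, so λ ≡ 2.
  x = λ² - 10 - 20 = 4 - 30 ≡ 15; y = λ·(10 - 15) - 5 ≡ 26. → (15, 26)
double: tangent at (15, 26): λ = (3·15² + 16)/(2·26) ≡ 35/11. 11⁻¹ ≡ 15 (mod 41) since 11·15 = 165 ≡ 1, so λ ≡ 35·15 ≡ 33.
  x = λ² - 15 - 15 = 1089 - 30 ≡ 34; y = λ·(15 - 34) - 26 ≡ 3. → (34, 3)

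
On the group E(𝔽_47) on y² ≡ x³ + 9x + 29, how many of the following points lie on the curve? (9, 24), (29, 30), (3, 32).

(9, 24): 24² ≡ 12, rhs ≡ 40 → off.
(29, 30): 30² ≡ 7, rhs ≡ 4 → off.
(3, 32): 32² ≡ 37, rhs ≡ 36 → off.

0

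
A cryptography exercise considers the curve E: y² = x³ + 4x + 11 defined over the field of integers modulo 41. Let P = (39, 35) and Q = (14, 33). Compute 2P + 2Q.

(31, 18)

First 2P:
Repeated addition: build up to 2P.
2P: tangent at (39, 35): λ = (3·39² + 4)/(2·35) ≡ 16/29. 29⁻¹ ≡ 17 (mod 41), so λ ≡ 16·17 ≡ 26.
  x = λ² - 39 - 39 = 676 - 78 ≡ 24; y = λ·(39 - 24) - 35 ≡ 27. → (24, 27)
2P = (24, 27).
Next 2Q:
Repeated addition: build up to 2Q.
2Q: tangent at (14, 33): λ = (3·14² + 4)/(2·33) ≡ 18/25. 25⁻¹ ≡ 23 (mod 41), so λ ≡ 18·23 ≡ 4.
  x = λ² - 14 - 14 = 16 - 28 ≡ 29; y = λ·(14 - 29) - 33 ≡ 30. → (29, 30)
2Q = (29, 30).
Finally 2P + 2Q:
(24, 27) + (29, 30). λ = (30 - 27)/(29 - 24) ≡ 3/5 mod 41. 5⁻¹ ≡ 33 (mod 41) since 5·33 = 165 ≡ 1, so λ ≡ 17.
  x = λ² - 24 - 29 = 289 - 53 ≡ 31; y = λ·(24 - 31) - 27 ≡ 18. → (31, 18)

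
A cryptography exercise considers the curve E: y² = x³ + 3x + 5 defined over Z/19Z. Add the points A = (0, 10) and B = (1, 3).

(10, 3)

(0, 10) + (1, 3). λ = (3 - 10)/(1 - 0) ≡ 12/1 mod 19. 1⁻¹ ≡ 1 (mod 19), so λ ≡ 12.
  x = λ² - 0 - 1 = 144 - 1 ≡ 10; y = λ·(0 - 10) - 10 ≡ 3. → (10, 3)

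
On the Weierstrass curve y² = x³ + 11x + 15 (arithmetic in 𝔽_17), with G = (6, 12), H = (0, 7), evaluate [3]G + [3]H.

(6, 12)

First 3G:
Repeated addition: build up to 3G.
2G: tangent at (6, 12): λ = (3·6² + 11)/(2·12) ≡ 0/7. 7⁻¹ ≡ 5 (mod 17) since 7·5 = 35 ≡ 1, so λ ≡ 0·5 ≡ 0.
  x = λ² - 6 - 6 = 0 - 12 ≡ 5; y = λ·(6 - 5) - 12 ≡ 5. → (5, 5)
3G: (5, 5) + (6, 12). λ = (12 - 5)/(6 - 5) ≡ 7/1 mod 17. 1⁻¹ ≡ 1 (mod 17), so λ ≡ 7.
  x = λ² - 5 - 6 = 49 - 11 ≡ 4; y = λ·(5 - 4) - 5 ≡ 2. → (4, 2)
3G = (4, 2).
Next 3H:
Repeated addition: build up to 3H.
2H: tangent at (0, 7): λ = (3·0² + 11)/(2·7) ≡ 11/14. 14⁻¹ ≡ 11 (mod 17), so λ ≡ 11·11 ≡ 2.
  x = λ² - 0 - 0 = 4 - 0 ≡ 4; y = λ·(0 - 4) - 7 ≡ 2. → (4, 2)
3H: (4, 2) + (0, 7). λ = (7 - 2)/(0 - 4) ≡ 5/13 mod 17. 13⁻¹ ≡ 4 (mod 17), so λ ≡ 3.
  x = λ² - 4 - 0 = 9 - 4 ≡ 5; y = λ·(4 - 5) - 2 ≡ 12. → (5, 12)
3H = (5, 12).
Finally 3G + 3H:
(4, 2) + (5, 12). λ = (12 - 2)/(5 - 4) ≡ 10/1 mod 17. 1⁻¹ ≡ 1 (mod 17), so λ ≡ 10.
  x = λ² - 4 - 5 = 100 - 9 ≡ 6; y = λ·(4 - 6) - 2 ≡ 12. → (6, 12)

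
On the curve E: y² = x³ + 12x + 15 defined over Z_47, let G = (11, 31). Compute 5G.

(38, 20)

Double-and-add on 5 = (101)₂. Start with G = (11, 31) for the leading 1-bit.
double: tangent at (11, 31): λ = (3·11² + 12)/(2·31) ≡ 46/15. 15⁻¹ ≡ 22 (mod 47) since 15·22 = 330 ≡ 1, so λ ≡ 46·22 ≡ 25.
  x = λ² - 11 - 11 = 625 - 22 ≡ 39; y = λ·(11 - 39) - 31 ≡ 21. → (39, 21)
double: tangent at (39, 21): λ = (3·39² + 12)/(2·21) ≡ 16/42. 42⁻¹ ≡ 28 (mod 47) since 42·28 = 1176 ≡ 1, so λ ≡ 16·28 ≡ 25.
  x = λ² - 39 - 39 = 625 - 78 ≡ 30; y = λ·(39 - 30) - 21 ≡ 16. → (30, 16)
add G: (30, 16) + (11, 31). λ = (31 - 16)/(11 - 30) ≡ 15/28 mod 47. 28⁻¹ ≡ 42 (mod 47), so λ ≡ 19.
  x = λ² - 30 - 11 = 361 - 41 ≡ 38; y = λ·(30 - 38) - 16 ≡ 20. → (38, 20)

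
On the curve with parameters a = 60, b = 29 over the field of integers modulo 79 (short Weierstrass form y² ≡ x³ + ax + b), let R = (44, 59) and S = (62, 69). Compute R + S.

(25, 13)

(44, 59) + (62, 69). λ = (69 - 59)/(62 - 44) ≡ 10/18 mod 79. 18⁻¹ ≡ 22 (mod 79) since 18·22 = 396 ≡ 1, so λ ≡ 62.
  x = λ² - 44 - 62 = 3844 - 106 ≡ 25; y = λ·(44 - 25) - 59 ≡ 13. → (25, 13)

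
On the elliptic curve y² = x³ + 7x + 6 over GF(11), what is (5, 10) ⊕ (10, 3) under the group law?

(5, 10) + (10, 3). λ = (3 - 10)/(10 - 5) ≡ 4/5 mod 11. 5⁻¹ ≡ 9 (mod 11), so λ ≡ 3.
  x = λ² - 5 - 10 = 9 - 15 ≡ 5; y = λ·(5 - 5) - 10 ≡ 1. → (5, 1)

(5, 1)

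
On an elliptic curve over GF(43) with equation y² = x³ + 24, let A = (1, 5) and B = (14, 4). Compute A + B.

(42, 18)

(1, 5) + (14, 4). λ = (4 - 5)/(14 - 1) ≡ 42/13 mod 43. 13⁻¹ ≡ 10 (mod 43), so λ ≡ 33.
  x = λ² - 1 - 14 = 1089 - 15 ≡ 42; y = λ·(1 - 42) - 5 ≡ 18. → (42, 18)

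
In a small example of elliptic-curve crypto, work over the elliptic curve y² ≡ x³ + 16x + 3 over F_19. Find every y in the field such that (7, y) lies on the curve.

none

x³ + 16x + 3 = 458 ≡ 2 (mod 19).
2 is a non-residue mod 19; no y exists.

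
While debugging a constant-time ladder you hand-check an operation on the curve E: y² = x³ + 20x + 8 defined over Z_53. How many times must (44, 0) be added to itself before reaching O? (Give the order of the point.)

2

2P: (44, 0) + (44, 0): same x and y₁ ≡ -y₂, so the sum is O.
2P = O, so the order is 2.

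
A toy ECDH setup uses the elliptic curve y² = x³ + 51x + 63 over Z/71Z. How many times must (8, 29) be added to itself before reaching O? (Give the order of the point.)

12

2P: tangent at (8, 29): λ = (3·8² + 51)/(2·29) ≡ 30/58. 58⁻¹ ≡ 60 (mod 71) since 58·60 = 3480 ≡ 1, so λ ≡ 30·60 ≡ 25.
  x = λ² - 8 - 8 = 625 - 16 ≡ 41; y = λ·(8 - 41) - 29 ≡ 69. → (41, 69)
3P: (41, 69) + (8, 29). λ = (29 - 69)/(8 - 41) ≡ 31/38 mod 71. 38⁻¹ ≡ 43 (mod 71), so λ ≡ 55.
  x = λ² - 41 - 8 = 3025 - 49 ≡ 65; y = λ·(41 - 65) - 69 ≡ 31. → (65, 31)
4P: (65, 31) + (8, 29). λ = (29 - 31)/(8 - 65) ≡ 69/14 mod 71. 14⁻¹ ≡ 66 (mod 71), so λ ≡ 10.
  x = λ² - 65 - 8 = 100 - 73 ≡ 27; y = λ·(65 - 27) - 31 ≡ 65. → (27, 65)
5P: (27, 65) + (8, 29). λ = (29 - 65)/(8 - 27) ≡ 35/52 mod 71. 52⁻¹ ≡ 56 (mod 71) since 52·56 = 2912 ≡ 1, so λ ≡ 43.
  x = λ² - 27 - 8 = 1849 - 35 ≡ 39; y = λ·(27 - 39) - 65 ≡ 58. → (39, 58)
6P: (39, 58) + (8, 29). λ = (29 - 58)/(8 - 39) ≡ 42/40 mod 71. 40⁻¹ ≡ 16 (mod 71), so λ ≡ 33.
  x = λ² - 39 - 8 = 1089 - 47 ≡ 48; y = λ·(39 - 48) - 58 ≡ 0. → (48, 0)
7P: (48, 0) + (8, 29). λ = (29 - 0)/(8 - 48) ≡ 29/31 mod 71. 31⁻¹ ≡ 55 (mod 71), so λ ≡ 33.
  x = λ² - 48 - 8 = 1089 - 56 ≡ 39; y = λ·(48 - 39) - 0 ≡ 13. → (39, 13)
8P: (39, 13) + (8, 29). λ = (29 - 13)/(8 - 39) ≡ 16/40 mod 71. 40⁻¹ ≡ 16 (mod 71) since 40·16 = 640 ≡ 1, so λ ≡ 43.
  x = λ² - 39 - 8 = 1849 - 47 ≡ 27; y = λ·(39 - 27) - 13 ≡ 6. → (27, 6)
9P: (27, 6) + (8, 29). λ = (29 - 6)/(8 - 27) ≡ 23/52 mod 71. 52⁻¹ ≡ 56 (mod 71), so λ ≡ 10.
  x = λ² - 27 - 8 = 100 - 35 ≡ 65; y = λ·(27 - 65) - 6 ≡ 40. → (65, 40)
10P: (65, 40) + (8, 29). λ = (29 - 40)/(8 - 65) ≡ 60/14 mod 71. 14⁻¹ ≡ 66 (mod 71), so λ ≡ 55.
  x = λ² - 65 - 8 = 3025 - 73 ≡ 41; y = λ·(65 - 41) - 40 ≡ 2. → (41, 2)
11P: (41, 2) + (8, 29). λ = (29 - 2)/(8 - 41) ≡ 27/38 mod 71. 38⁻¹ ≡ 43 (mod 71), so λ ≡ 25.
  x = λ² - 41 - 8 = 625 - 49 ≡ 8; y = λ·(41 - 8) - 2 ≡ 42. → (8, 42)
12P: (8, 42) + (8, 29): same x and y₁ ≡ -y₂, so the sum is O.
12P = O, so the order is 12.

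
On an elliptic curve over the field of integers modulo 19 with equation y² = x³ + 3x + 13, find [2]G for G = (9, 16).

(10, 6)

tangent at (9, 16): λ = (3·9² + 3)/(2·16) ≡ 18/13. 13⁻¹ ≡ 3 (mod 19), so λ ≡ 18·3 ≡ 16.
  x = λ² - 9 - 9 = 256 - 18 ≡ 10; y = λ·(9 - 10) - 16 ≡ 6. → (10, 6)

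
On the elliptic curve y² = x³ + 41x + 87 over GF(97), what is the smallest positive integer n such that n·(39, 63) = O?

2P: tangent at (39, 63): λ = (3·39² + 41)/(2·63) ≡ 45/29. 29⁻¹ ≡ 87 (mod 97), so λ ≡ 45·87 ≡ 35.
  x = λ² - 39 - 39 = 1225 - 78 ≡ 80; y = λ·(39 - 80) - 63 ≡ 54. → (80, 54)
3P: (80, 54) + (39, 63). λ = (63 - 54)/(39 - 80) ≡ 9/56 mod 97. 56⁻¹ ≡ 26 (mod 97), so λ ≡ 40.
  x = λ² - 80 - 39 = 1600 - 119 ≡ 26; y = λ·(80 - 26) - 54 ≡ 69. → (26, 69)
4P: (26, 69) + (39, 63). λ = (63 - 69)/(39 - 26) ≡ 91/13 mod 97. 13⁻¹ ≡ 15 (mod 97), so λ ≡ 7.
  x = λ² - 26 - 39 = 49 - 65 ≡ 81; y = λ·(26 - 81) - 69 ≡ 31. → (81, 31)
5P: (81, 31) + (39, 63). λ = (63 - 31)/(39 - 81) ≡ 32/55 mod 97. 55⁻¹ ≡ 30 (mod 97), so λ ≡ 87.
  x = λ² - 81 - 39 = 7569 - 120 ≡ 77; y = λ·(81 - 77) - 31 ≡ 26. → (77, 26)
6P: (77, 26) + (39, 63). λ = (63 - 26)/(39 - 77) ≡ 37/59 mod 97. 59⁻¹ ≡ 74 (mod 97) since 59·74 = 4366 ≡ 1, so λ ≡ 22.
  x = λ² - 77 - 39 = 484 - 116 ≡ 77; y = λ·(77 - 77) - 26 ≡ 71. → (77, 71)
7P: (77, 71) + (39, 63). λ = (63 - 71)/(39 - 77) ≡ 89/59 mod 97. 59⁻¹ ≡ 74 (mod 97), so λ ≡ 87.
  x = λ² - 77 - 39 = 7569 - 116 ≡ 81; y = λ·(77 - 81) - 71 ≡ 66. → (81, 66)
8P: (81, 66) + (39, 63). λ = (63 - 66)/(39 - 81) ≡ 94/55 mod 97. 55⁻¹ ≡ 30 (mod 97), so λ ≡ 7.
  x = λ² - 81 - 39 = 49 - 120 ≡ 26; y = λ·(81 - 26) - 66 ≡ 28. → (26, 28)
9P: (26, 28) + (39, 63). λ = (63 - 28)/(39 - 26) ≡ 35/13 mod 97. 13⁻¹ ≡ 15 (mod 97), so λ ≡ 40.
  x = λ² - 26 - 39 = 1600 - 65 ≡ 80; y = λ·(26 - 80) - 28 ≡ 43. → (80, 43)
10P: (80, 43) + (39, 63). λ = (63 - 43)/(39 - 80) ≡ 20/56 mod 97. 56⁻¹ ≡ 26 (mod 97), so λ ≡ 35.
  x = λ² - 80 - 39 = 1225 - 119 ≡ 39; y = λ·(80 - 39) - 43 ≡ 34. → (39, 34)
11P: (39, 34) + (39, 63): same x and y₁ ≡ -y₂, so the sum is O.
11P = O, so the order is 11.

11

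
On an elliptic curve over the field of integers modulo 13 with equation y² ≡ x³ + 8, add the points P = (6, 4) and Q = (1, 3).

(6, 4) + (1, 3). λ = (3 - 4)/(1 - 6) ≡ 12/8 mod 13. 8⁻¹ ≡ 5 (mod 13) since 8·5 = 40 ≡ 1, so λ ≡ 8.
  x = λ² - 6 - 1 = 64 - 7 ≡ 5; y = λ·(6 - 5) - 4 ≡ 4. → (5, 4)

(5, 4)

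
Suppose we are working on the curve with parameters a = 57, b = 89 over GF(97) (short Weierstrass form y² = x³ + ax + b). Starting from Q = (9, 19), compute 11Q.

(91, 93)

Double-and-add on 11 = (1011)₂. Start with Q = (9, 19) for the leading 1-bit.
double: tangent at (9, 19): λ = (3·9² + 57)/(2·19) ≡ 9/38. 38⁻¹ ≡ 23 (mod 97) since 38·23 = 874 ≡ 1, so λ ≡ 9·23 ≡ 13.
  x = λ² - 9 - 9 = 169 - 18 ≡ 54; y = λ·(9 - 54) - 19 ≡ 75. → (54, 75)
double: tangent at (54, 75): λ = (3·54² + 57)/(2·75) ≡ 75/53. 53⁻¹ ≡ 11 (mod 97) since 53·11 = 583 ≡ 1, so λ ≡ 75·11 ≡ 49.
  x = λ² - 54 - 54 = 2401 - 108 ≡ 62; y = λ·(54 - 62) - 75 ≡ 18. → (62, 18)
add Q: (62, 18) + (9, 19). λ = (19 - 18)/(9 - 62) ≡ 1/44 mod 97. 44⁻¹ ≡ 86 (mod 97), so λ ≡ 86.
  x = λ² - 62 - 9 = 7396 - 71 ≡ 50; y = λ·(62 - 50) - 18 ≡ 44. → (50, 44)
double: tangent at (50, 44): λ = (3·50² + 57)/(2·44) ≡ 88/88. 88⁻¹ ≡ 43 (mod 97), so λ ≡ 88·43 ≡ 1.
  x = λ² - 50 - 50 = 1 - 100 ≡ 95; y = λ·(50 - 95) - 44 ≡ 8. → (95, 8)
add Q: (95, 8) + (9, 19). λ = (19 - 8)/(9 - 95) ≡ 11/11 mod 97. 11⁻¹ ≡ 53 (mod 97), so λ ≡ 1.
  x = λ² - 95 - 9 = 1 - 104 ≡ 91; y = λ·(95 - 91) - 8 ≡ 93. → (91, 93)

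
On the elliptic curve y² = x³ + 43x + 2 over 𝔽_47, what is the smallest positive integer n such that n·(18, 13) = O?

2P: tangent at (18, 13): λ = (3·18² + 43)/(2·13) ≡ 28/26. 26⁻¹ ≡ 38 (mod 47) since 26·38 = 988 ≡ 1, so λ ≡ 28·38 ≡ 30.
  x = λ² - 18 - 18 = 900 - 36 ≡ 18; y = λ·(18 - 18) - 13 ≡ 34. → (18, 34)
3P: (18, 34) + (18, 13): same x and y₁ ≡ -y₂, so the sum is O.
3P = O, so the order is 3.

3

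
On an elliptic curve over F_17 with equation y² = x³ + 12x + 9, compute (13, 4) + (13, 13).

The two points share x = 13 and their y-coordinates satisfy 4 + 13 ≡ 0 (mod 17), so they are inverses. Their sum is O.

O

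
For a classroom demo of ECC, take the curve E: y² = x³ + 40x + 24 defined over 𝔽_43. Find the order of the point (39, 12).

2P: tangent at (39, 12): λ = (3·39² + 40)/(2·12) ≡ 2/24. 24⁻¹ ≡ 9 (mod 43), so λ ≡ 2·9 ≡ 18.
  x = λ² - 39 - 39 = 324 - 78 ≡ 31; y = λ·(39 - 31) - 12 ≡ 3. → (31, 3)
3P: (31, 3) + (39, 12). λ = (12 - 3)/(39 - 31) ≡ 9/8 mod 43. 8⁻¹ ≡ 27 (mod 43) since 8·27 = 216 ≡ 1, so λ ≡ 28.
  x = λ² - 31 - 39 = 784 - 70 ≡ 26; y = λ·(31 - 26) - 3 ≡ 8. → (26, 8)
4P: (26, 8) + (39, 12). λ = (12 - 8)/(39 - 26) ≡ 4/13 mod 43. 13⁻¹ ≡ 10 (mod 43), so λ ≡ 40.
  x = λ² - 26 - 39 = 1600 - 65 ≡ 30; y = λ·(26 - 30) - 8 ≡ 4. → (30, 4)
5P: (30, 4) + (39, 12). λ = (12 - 4)/(39 - 30) ≡ 8/9 mod 43. 9⁻¹ ≡ 24 (mod 43), so λ ≡ 20.
  x = λ² - 30 - 39 = 400 - 69 ≡ 30; y = λ·(30 - 30) - 4 ≡ 39. → (30, 39)
6P: (30, 39) + (39, 12). λ = (12 - 39)/(39 - 30) ≡ 16/9 mod 43. 9⁻¹ ≡ 24 (mod 43) since 9·24 = 216 ≡ 1, so λ ≡ 40.
  x = λ² - 30 - 39 = 1600 - 69 ≡ 26; y = λ·(30 - 26) - 39 ≡ 35. → (26, 35)
7P: (26, 35) + (39, 12). λ = (12 - 35)/(39 - 26) ≡ 20/13 mod 43. 13⁻¹ ≡ 10 (mod 43), so λ ≡ 28.
  x = λ² - 26 - 39 = 784 - 65 ≡ 31; y = λ·(26 - 31) - 35 ≡ 40. → (31, 40)
8P: (31, 40) + (39, 12). λ = (12 - 40)/(39 - 31) ≡ 15/8 mod 43. 8⁻¹ ≡ 27 (mod 43) since 8·27 = 216 ≡ 1, so λ ≡ 18.
  x = λ² - 31 - 39 = 324 - 70 ≡ 39; y = λ·(31 - 39) - 40 ≡ 31. → (39, 31)
9P: (39, 31) + (39, 12): same x and y₁ ≡ -y₂, so the sum is ∞.
9P = ∞, so the order is 9.

9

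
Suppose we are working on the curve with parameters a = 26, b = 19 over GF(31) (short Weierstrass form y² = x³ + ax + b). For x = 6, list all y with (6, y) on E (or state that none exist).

x³ + 26x + 19 = 391 ≡ 19 (mod 31).
Square roots of 19 mod 31: 9 and 22 (since 9² = 81 ≡ 19).

9, 22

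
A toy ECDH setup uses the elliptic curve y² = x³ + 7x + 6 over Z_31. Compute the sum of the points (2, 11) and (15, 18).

(2, 11) + (15, 18). λ = (18 - 11)/(15 - 2) ≡ 7/13 mod 31. 13⁻¹ ≡ 12 (mod 31), so λ ≡ 22.
  x = λ² - 2 - 15 = 484 - 17 ≡ 2; y = λ·(2 - 2) - 11 ≡ 20. → (2, 20)

(2, 20)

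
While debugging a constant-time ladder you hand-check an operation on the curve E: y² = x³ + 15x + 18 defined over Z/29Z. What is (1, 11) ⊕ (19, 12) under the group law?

(1, 11) + (19, 12). λ = (12 - 11)/(19 - 1) ≡ 1/18 mod 29. 18⁻¹ ≡ 21 (mod 29) since 18·21 = 378 ≡ 1, so λ ≡ 21.
  x = λ² - 1 - 19 = 441 - 20 ≡ 15; y = λ·(1 - 15) - 11 ≡ 14. → (15, 14)

(15, 14)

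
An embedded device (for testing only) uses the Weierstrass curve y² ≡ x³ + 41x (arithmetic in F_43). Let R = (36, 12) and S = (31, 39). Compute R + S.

(36, 12) + (31, 39). λ = (39 - 12)/(31 - 36) ≡ 27/38 mod 43. 38⁻¹ ≡ 17 (mod 43), so λ ≡ 29.
  x = λ² - 36 - 31 = 841 - 67 ≡ 0; y = λ·(36 - 0) - 12 ≡ 0. → (0, 0)

(0, 0)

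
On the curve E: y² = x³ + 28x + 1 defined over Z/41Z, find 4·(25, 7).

Write P = (25, 7).
Double-and-add on 4 = (100)₂. Start with P = (25, 7) for the leading 1-bit.
double: tangent at (25, 7): λ = (3·25² + 28)/(2·7) ≡ 17/14. 14⁻¹ ≡ 3 (mod 41) since 14·3 = 42 ≡ 1, so λ ≡ 17·3 ≡ 10.
  x = λ² - 25 - 25 = 100 - 50 ≡ 9; y = λ·(25 - 9) - 7 ≡ 30. → (9, 30)
double: tangent at (9, 30): λ = (3·9² + 28)/(2·30) ≡ 25/19. 19⁻¹ ≡ 13 (mod 41), so λ ≡ 25·13 ≡ 38.
  x = λ² - 9 - 9 = 1444 - 18 ≡ 32; y = λ·(9 - 32) - 30 ≡ 39. → (32, 39)

(32, 39)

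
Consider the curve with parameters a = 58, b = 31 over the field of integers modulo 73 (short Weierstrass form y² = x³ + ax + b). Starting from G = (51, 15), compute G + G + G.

Repeated addition: build up to 3G.
2G: tangent at (51, 15): λ = (3·51² + 58)/(2·15) ≡ 50/30. 30⁻¹ ≡ 56 (mod 73) since 30·56 = 1680 ≡ 1, so λ ≡ 50·56 ≡ 26.
  x = λ² - 51 - 51 = 676 - 102 ≡ 63; y = λ·(51 - 63) - 15 ≡ 38. → (63, 38)
3G: (63, 38) + (51, 15). λ = (15 - 38)/(51 - 63) ≡ 50/61 mod 73. 61⁻¹ ≡ 6 (mod 73), so λ ≡ 8.
  x = λ² - 63 - 51 = 64 - 114 ≡ 23; y = λ·(63 - 23) - 38 ≡ 63. → (23, 63)

(23, 63)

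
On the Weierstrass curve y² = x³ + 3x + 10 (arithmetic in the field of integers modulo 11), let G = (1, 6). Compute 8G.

Double-and-add on 8 = (1000)₂. Start with G = (1, 6) for the leading 1-bit.
double: tangent at (1, 6): λ = (3·1² + 3)/(2·6) ≡ 6/1. 1⁻¹ ≡ 1 (mod 11), so λ ≡ 6·1 ≡ 6.
  x = λ² - 1 - 1 = 36 - 2 ≡ 1; y = λ·(1 - 1) - 6 ≡ 5. → (1, 5)
double: tangent at (1, 5): λ = (3·1² + 3)/(2·5) ≡ 6/10. 10⁻¹ ≡ 10 (mod 11) since 10·10 = 100 ≡ 1, so λ ≡ 6·10 ≡ 5.
  x = λ² - 1 - 1 = 25 - 2 ≡ 1; y = λ·(1 - 1) - 5 ≡ 6. → (1, 6)
double: tangent at (1, 6): λ = (3·1² + 3)/(2·6) ≡ 6/1. 1⁻¹ ≡ 1 (mod 11), so λ ≡ 6·1 ≡ 6.
  x = λ² - 1 - 1 = 36 - 2 ≡ 1; y = λ·(1 - 1) - 6 ≡ 5. → (1, 5)

(1, 5)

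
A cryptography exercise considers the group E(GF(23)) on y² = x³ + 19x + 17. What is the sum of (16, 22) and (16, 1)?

The two points share x = 16 and their y-coordinates satisfy 22 + 1 ≡ 0 (mod 23), so they are inverses. Their sum is the point at infinity.

O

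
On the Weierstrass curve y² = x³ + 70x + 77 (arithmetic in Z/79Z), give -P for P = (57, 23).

-(57, 23) = (57, -23 mod 79) = (57, 56).

(57, 56)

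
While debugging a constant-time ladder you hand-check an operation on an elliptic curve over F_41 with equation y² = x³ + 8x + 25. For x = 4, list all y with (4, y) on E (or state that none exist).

11, 30

x³ + 8x + 25 = 121 ≡ 39 (mod 41).
Square roots of 39 mod 41: 11 and 30 (since 11² = 121 ≡ 39).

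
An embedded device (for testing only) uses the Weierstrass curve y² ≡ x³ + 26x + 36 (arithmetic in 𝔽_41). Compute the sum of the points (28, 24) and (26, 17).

(28, 24) + (26, 17). λ = (17 - 24)/(26 - 28) ≡ 34/39 mod 41. 39⁻¹ ≡ 20 (mod 41) since 39·20 = 780 ≡ 1, so λ ≡ 24.
  x = λ² - 28 - 26 = 576 - 54 ≡ 30; y = λ·(28 - 30) - 24 ≡ 10. → (30, 10)

(30, 10)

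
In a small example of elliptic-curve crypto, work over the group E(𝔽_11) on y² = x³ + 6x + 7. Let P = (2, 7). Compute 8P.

O

Double-and-add on 8 = (1000)₂. Start with P = (2, 7) for the leading 1-bit.
double: tangent at (2, 7): λ = (3·2² + 6)/(2·7) ≡ 7/3. 3⁻¹ ≡ 4 (mod 11), so λ ≡ 7·4 ≡ 6.
  x = λ² - 2 - 2 = 36 - 4 ≡ 10; y = λ·(2 - 10) - 7 ≡ 0. → (10, 0)
double: (10, 0) + (10, 0): same x and y₁ ≡ -y₂, so the sum is the point at infinity.
double: the point at infinity + the point at infinity = the point at infinity (identity).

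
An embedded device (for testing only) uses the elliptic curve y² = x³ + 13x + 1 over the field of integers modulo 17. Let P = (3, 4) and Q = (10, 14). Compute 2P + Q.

First 2P:
Repeated addition: build up to 2P.
2P: tangent at (3, 4): λ = (3·3² + 13)/(2·4) ≡ 6/8. 8⁻¹ ≡ 15 (mod 17), so λ ≡ 6·15 ≡ 5.
  x = λ² - 3 - 3 = 25 - 6 ≡ 2; y = λ·(3 - 2) - 4 ≡ 1. → (2, 1)
2P = (2, 1).
Finally 2P + Q:
(2, 1) + (10, 14). λ = (14 - 1)/(10 - 2) ≡ 13/8 mod 17. 8⁻¹ ≡ 15 (mod 17) since 8·15 = 120 ≡ 1, so λ ≡ 8.
  x = λ² - 2 - 10 = 64 - 12 ≡ 1; y = λ·(2 - 1) - 1 ≡ 7. → (1, 7)

(1, 7)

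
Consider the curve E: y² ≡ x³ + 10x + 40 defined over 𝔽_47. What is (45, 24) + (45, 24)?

(18, 6)

tangent at (45, 24): λ = (3·45² + 10)/(2·24) ≡ 22/1. 1⁻¹ ≡ 1 (mod 47), so λ ≡ 22·1 ≡ 22.
  x = λ² - 45 - 45 = 484 - 90 ≡ 18; y = λ·(45 - 18) - 24 ≡ 6. → (18, 6)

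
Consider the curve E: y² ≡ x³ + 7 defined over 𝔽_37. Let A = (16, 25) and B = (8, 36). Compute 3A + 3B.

(24, 17)

First 3A:
Repeated addition: build up to 3A.
2A: tangent at (16, 25): λ = (3·16² + 0)/(2·25) ≡ 28/13. 13⁻¹ ≡ 20 (mod 37) since 13·20 = 260 ≡ 1, so λ ≡ 28·20 ≡ 5.
  x = λ² - 16 - 16 = 25 - 32 ≡ 30; y = λ·(16 - 30) - 25 ≡ 16. → (30, 16)
3A: (30, 16) + (16, 25). λ = (25 - 16)/(16 - 30) ≡ 9/23 mod 37. 23⁻¹ ≡ 29 (mod 37) since 23·29 = 667 ≡ 1, so λ ≡ 2.
  x = λ² - 30 - 16 = 4 - 46 ≡ 32; y = λ·(30 - 32) - 16 ≡ 17. → (32, 17)
3A = (32, 17).
Next 3B:
Repeated addition: build up to 3B.
2B: tangent at (8, 36): λ = (3·8² + 0)/(2·36) ≡ 7/35. 35⁻¹ ≡ 18 (mod 37) since 35·18 = 630 ≡ 1, so λ ≡ 7·18 ≡ 15.
  x = λ² - 8 - 8 = 225 - 16 ≡ 24; y = λ·(8 - 24) - 36 ≡ 20. → (24, 20)
3B: (24, 20) + (8, 36). λ = (36 - 20)/(8 - 24) ≡ 16/21 mod 37. 21⁻¹ ≡ 30 (mod 37), so λ ≡ 36.
  x = λ² - 24 - 8 = 1296 - 32 ≡ 6; y = λ·(24 - 6) - 20 ≡ 36. → (6, 36)
3B = (6, 36).
Finally 3A + 3B:
(32, 17) + (6, 36). λ = (36 - 17)/(6 - 32) ≡ 19/11 mod 37. 11⁻¹ ≡ 27 (mod 37) since 11·27 = 297 ≡ 1, so λ ≡ 32.
  x = λ² - 32 - 6 = 1024 - 38 ≡ 24; y = λ·(32 - 24) - 17 ≡ 17. → (24, 17)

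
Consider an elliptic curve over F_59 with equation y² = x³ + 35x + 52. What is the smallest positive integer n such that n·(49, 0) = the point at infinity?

2P: (49, 0) + (49, 0): same x and y₁ ≡ -y₂, so the sum is the point at infinity.
2P = the point at infinity, so the order is 2.

2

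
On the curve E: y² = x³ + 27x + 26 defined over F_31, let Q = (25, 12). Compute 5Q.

(26, 13)

Double-and-add on 5 = (101)₂. Start with Q = (25, 12) for the leading 1-bit.
double: tangent at (25, 12): λ = (3·25² + 27)/(2·12) ≡ 11/24. 24⁻¹ ≡ 22 (mod 31) since 24·22 = 528 ≡ 1, so λ ≡ 11·22 ≡ 25.
  x = λ² - 25 - 25 = 625 - 50 ≡ 17; y = λ·(25 - 17) - 12 ≡ 2. → (17, 2)
double: tangent at (17, 2): λ = (3·17² + 27)/(2·2) ≡ 26/4. 4⁻¹ ≡ 8 (mod 31), so λ ≡ 26·8 ≡ 22.
  x = λ² - 17 - 17 = 484 - 34 ≡ 16; y = λ·(17 - 16) - 2 ≡ 20. → (16, 20)
add Q: (16, 20) + (25, 12). λ = (12 - 20)/(25 - 16) ≡ 23/9 mod 31. 9⁻¹ ≡ 7 (mod 31), so λ ≡ 6.
  x = λ² - 16 - 25 = 36 - 41 ≡ 26; y = λ·(16 - 26) - 20 ≡ 13. → (26, 13)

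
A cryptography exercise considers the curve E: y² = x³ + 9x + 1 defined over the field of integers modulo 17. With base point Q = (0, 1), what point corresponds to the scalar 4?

(15, 14)

Double-and-add on 4 = (100)₂. Start with Q = (0, 1) for the leading 1-bit.
double: tangent at (0, 1): λ = (3·0² + 9)/(2·1) ≡ 9/2. 2⁻¹ ≡ 9 (mod 17), so λ ≡ 9·9 ≡ 13.
  x = λ² - 0 - 0 = 169 - 0 ≡ 16; y = λ·(0 - 16) - 1 ≡ 12. → (16, 12)
double: tangent at (16, 12): λ = (3·16² + 9)/(2·12) ≡ 12/7. 7⁻¹ ≡ 5 (mod 17), so λ ≡ 12·5 ≡ 9.
  x = λ² - 16 - 16 = 81 - 32 ≡ 15; y = λ·(16 - 15) - 12 ≡ 14. → (15, 14)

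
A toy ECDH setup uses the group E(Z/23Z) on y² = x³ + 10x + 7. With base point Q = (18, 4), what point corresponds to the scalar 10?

O

Repeated addition: build up to 10Q.
2Q: tangent at (18, 4): λ = (3·18² + 10)/(2·4) ≡ 16/8. 8⁻¹ ≡ 3 (mod 23), so λ ≡ 16·3 ≡ 2.
  x = λ² - 18 - 18 = 4 - 36 ≡ 14; y = λ·(18 - 14) - 4 ≡ 4. → (14, 4)
3Q: (14, 4) + (18, 4). λ = (4 - 4)/(18 - 14) ≡ 0/4 mod 23. 4⁻¹ ≡ 6 (mod 23) since 4·6 = 24 ≡ 1, so λ ≡ 0.
  x = λ² - 14 - 18 = 0 - 32 ≡ 14; y = λ·(14 - 14) - 4 ≡ 19. → (14, 19)
4Q: (14, 19) + (18, 4). λ = (4 - 19)/(18 - 14) ≡ 8/4 mod 23. 4⁻¹ ≡ 6 (mod 23), so λ ≡ 2.
  x = λ² - 14 - 18 = 4 - 32 ≡ 18; y = λ·(14 - 18) - 19 ≡ 19. → (18, 19)
5Q: (18, 19) + (18, 4): same x and y₁ ≡ -y₂, so the sum is ∞.
6Q: ∞ + (18, 4) = (18, 4) (identity).
7Q: tangent at (18, 4): λ = (3·18² + 10)/(2·4) ≡ 16/8. 8⁻¹ ≡ 3 (mod 23) since 8·3 = 24 ≡ 1, so λ ≡ 16·3 ≡ 2.
  x = λ² - 18 - 18 = 4 - 36 ≡ 14; y = λ·(18 - 14) - 4 ≡ 4. → (14, 4)
8Q: (14, 4) + (18, 4). λ = (4 - 4)/(18 - 14) ≡ 0/4 mod 23. 4⁻¹ ≡ 6 (mod 23), so λ ≡ 0.
  x = λ² - 14 - 18 = 0 - 32 ≡ 14; y = λ·(14 - 14) - 4 ≡ 19. → (14, 19)
9Q: (14, 19) + (18, 4). λ = (4 - 19)/(18 - 14) ≡ 8/4 mod 23. 4⁻¹ ≡ 6 (mod 23), so λ ≡ 2.
  x = λ² - 14 - 18 = 4 - 32 ≡ 18; y = λ·(14 - 18) - 19 ≡ 19. → (18, 19)
10Q: (18, 19) + (18, 4): same x and y₁ ≡ -y₂, so the sum is ∞.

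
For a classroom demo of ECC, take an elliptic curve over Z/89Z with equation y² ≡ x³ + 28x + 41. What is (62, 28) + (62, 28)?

tangent at (62, 28): λ = (3·62² + 28)/(2·28) ≡ 79/56. 56⁻¹ ≡ 62 (mod 89) since 56·62 = 3472 ≡ 1, so λ ≡ 79·62 ≡ 3.
  x = λ² - 62 - 62 = 9 - 124 ≡ 63; y = λ·(62 - 63) - 28 ≡ 58. → (63, 58)

(63, 58)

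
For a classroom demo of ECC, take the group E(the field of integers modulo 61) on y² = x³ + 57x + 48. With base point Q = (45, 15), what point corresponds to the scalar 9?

(1, 44)

Double-and-add on 9 = (1001)₂. Start with Q = (45, 15) for the leading 1-bit.
double: tangent at (45, 15): λ = (3·45² + 57)/(2·15) ≡ 32/30. 30⁻¹ ≡ 59 (mod 61), so λ ≡ 32·59 ≡ 58.
  x = λ² - 45 - 45 = 3364 - 90 ≡ 41; y = λ·(45 - 41) - 15 ≡ 34. → (41, 34)
double: tangent at (41, 34): λ = (3·41² + 57)/(2·34) ≡ 37/7. 7⁻¹ ≡ 35 (mod 61), so λ ≡ 37·35 ≡ 14.
  x = λ² - 41 - 41 = 196 - 82 ≡ 53; y = λ·(41 - 53) - 34 ≡ 42. → (53, 42)
double: tangent at (53, 42): λ = (3·53² + 57)/(2·42) ≡ 5/23. 23⁻¹ ≡ 8 (mod 61), so λ ≡ 5·8 ≡ 40.
  x = λ² - 53 - 53 = 1600 - 106 ≡ 30; y = λ·(53 - 30) - 42 ≡ 24. → (30, 24)
add Q: (30, 24) + (45, 15). λ = (15 - 24)/(45 - 30) ≡ 52/15 mod 61. 15⁻¹ ≡ 57 (mod 61) since 15·57 = 855 ≡ 1, so λ ≡ 36.
  x = λ² - 30 - 45 = 1296 - 75 ≡ 1; y = λ·(30 - 1) - 24 ≡ 44. → (1, 44)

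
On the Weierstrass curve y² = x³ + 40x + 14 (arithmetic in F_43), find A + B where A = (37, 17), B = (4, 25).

(25, 27)

(37, 17) + (4, 25). λ = (25 - 17)/(4 - 37) ≡ 8/10 mod 43. 10⁻¹ ≡ 13 (mod 43) since 10·13 = 130 ≡ 1, so λ ≡ 18.
  x = λ² - 37 - 4 = 324 - 41 ≡ 25; y = λ·(37 - 25) - 17 ≡ 27. → (25, 27)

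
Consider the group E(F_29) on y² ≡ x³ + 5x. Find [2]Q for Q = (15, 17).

(22, 17)

tangent at (15, 17): λ = (3·15² + 5)/(2·17) ≡ 13/5. 5⁻¹ ≡ 6 (mod 29) since 5·6 = 30 ≡ 1, so λ ≡ 13·6 ≡ 20.
  x = λ² - 15 - 15 = 400 - 30 ≡ 22; y = λ·(15 - 22) - 17 ≡ 17. → (22, 17)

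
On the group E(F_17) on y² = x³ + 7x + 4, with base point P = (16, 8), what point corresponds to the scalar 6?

Double-and-add on 6 = (110)₂. Start with P = (16, 8) for the leading 1-bit.
double: tangent at (16, 8): λ = (3·16² + 7)/(2·8) ≡ 10/16. 16⁻¹ ≡ 16 (mod 17), so λ ≡ 10·16 ≡ 7.
  x = λ² - 16 - 16 = 49 - 32 ≡ 0; y = λ·(16 - 0) - 8 ≡ 2. → (0, 2)
add P: (0, 2) + (16, 8). λ = (8 - 2)/(16 - 0) ≡ 6/16 mod 17. 16⁻¹ ≡ 16 (mod 17), so λ ≡ 11.
  x = λ² - 0 - 16 = 121 - 16 ≡ 3; y = λ·(0 - 3) - 2 ≡ 16. → (3, 16)
double: tangent at (3, 16): λ = (3·3² + 7)/(2·16) ≡ 0/15. 15⁻¹ ≡ 8 (mod 17), so λ ≡ 0·8 ≡ 0.
  x = λ² - 3 - 3 = 0 - 6 ≡ 11; y = λ·(3 - 11) - 16 ≡ 1. → (11, 1)

(11, 1)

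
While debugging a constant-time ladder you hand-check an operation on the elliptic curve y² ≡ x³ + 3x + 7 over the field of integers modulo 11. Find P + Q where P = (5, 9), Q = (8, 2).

(1, 0)

(5, 9) + (8, 2). λ = (2 - 9)/(8 - 5) ≡ 4/3 mod 11. 3⁻¹ ≡ 4 (mod 11), so λ ≡ 5.
  x = λ² - 5 - 8 = 25 - 13 ≡ 1; y = λ·(5 - 1) - 9 ≡ 0. → (1, 0)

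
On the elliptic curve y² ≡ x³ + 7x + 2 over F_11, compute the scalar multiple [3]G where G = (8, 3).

Repeated addition: build up to 3G.
2G: tangent at (8, 3): λ = (3·8² + 7)/(2·3) ≡ 1/6. 6⁻¹ ≡ 2 (mod 11), so λ ≡ 1·2 ≡ 2.
  x = λ² - 8 - 8 = 4 - 16 ≡ 10; y = λ·(8 - 10) - 3 ≡ 4. → (10, 4)
3G: (10, 4) + (8, 3). λ = (3 - 4)/(8 - 10) ≡ 10/9 mod 11. 9⁻¹ ≡ 5 (mod 11), so λ ≡ 6.
  x = λ² - 10 - 8 = 36 - 18 ≡ 7; y = λ·(10 - 7) - 4 ≡ 3. → (7, 3)

(7, 3)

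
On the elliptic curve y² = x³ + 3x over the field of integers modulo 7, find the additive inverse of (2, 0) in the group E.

-(2, 0) = (2, -0 mod 7) = (2, 0).

(2, 0)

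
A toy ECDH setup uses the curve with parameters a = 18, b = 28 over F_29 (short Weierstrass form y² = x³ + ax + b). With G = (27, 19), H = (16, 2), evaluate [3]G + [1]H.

(20, 23)

First 3G:
Repeated addition: build up to 3G.
2G: tangent at (27, 19): λ = (3·27² + 18)/(2·19) ≡ 1/9. 9⁻¹ ≡ 13 (mod 29) since 9·13 = 117 ≡ 1, so λ ≡ 1·13 ≡ 13.
  x = λ² - 27 - 27 = 169 - 54 ≡ 28; y = λ·(27 - 28) - 19 ≡ 26. → (28, 26)
3G: (28, 26) + (27, 19). λ = (19 - 26)/(27 - 28) ≡ 22/28 mod 29. 28⁻¹ ≡ 28 (mod 29) since 28·28 = 784 ≡ 1, so λ ≡ 7.
  x = λ² - 28 - 27 = 49 - 55 ≡ 23; y = λ·(28 - 23) - 26 ≡ 9. → (23, 9)
3G = (23, 9).
Finally 3G + H:
(23, 9) + (16, 2). λ = (2 - 9)/(16 - 23) ≡ 22/22 mod 29. 22⁻¹ ≡ 4 (mod 29), so λ ≡ 1.
  x = λ² - 23 - 16 = 1 - 39 ≡ 20; y = λ·(23 - 20) - 9 ≡ 23. → (20, 23)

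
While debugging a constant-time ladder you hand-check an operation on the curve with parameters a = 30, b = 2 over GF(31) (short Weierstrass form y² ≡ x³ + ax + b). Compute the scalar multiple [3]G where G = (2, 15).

Repeated addition: build up to 3G.
2G: tangent at (2, 15): λ = (3·2² + 30)/(2·15) ≡ 11/30. 30⁻¹ ≡ 30 (mod 31), so λ ≡ 11·30 ≡ 20.
  x = λ² - 2 - 2 = 400 - 4 ≡ 24; y = λ·(2 - 24) - 15 ≡ 10. → (24, 10)
3G: (24, 10) + (2, 15). λ = (15 - 10)/(2 - 24) ≡ 5/9 mod 31. 9⁻¹ ≡ 7 (mod 31) since 9·7 = 63 ≡ 1, so λ ≡ 4.
  x = λ² - 24 - 2 = 16 - 26 ≡ 21; y = λ·(24 - 21) - 10 ≡ 2. → (21, 2)

(21, 2)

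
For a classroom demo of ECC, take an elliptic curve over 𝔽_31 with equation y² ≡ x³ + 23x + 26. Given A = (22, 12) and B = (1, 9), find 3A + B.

(18, 14)

First 3A:
Repeated addition: build up to 3A.
2A: tangent at (22, 12): λ = (3·22² + 23)/(2·12) ≡ 18/24. 24⁻¹ ≡ 22 (mod 31), so λ ≡ 18·22 ≡ 24.
  x = λ² - 22 - 22 = 576 - 44 ≡ 5; y = λ·(22 - 5) - 12 ≡ 24. → (5, 24)
3A: (5, 24) + (22, 12). λ = (12 - 24)/(22 - 5) ≡ 19/17 mod 31. 17⁻¹ ≡ 11 (mod 31), so λ ≡ 23.
  x = λ² - 5 - 22 = 529 - 27 ≡ 6; y = λ·(5 - 6) - 24 ≡ 15. → (6, 15)
3A = (6, 15).
Finally 3A + B:
(6, 15) + (1, 9). λ = (9 - 15)/(1 - 6) ≡ 25/26 mod 31. 26⁻¹ ≡ 6 (mod 31), so λ ≡ 26.
  x = λ² - 6 - 1 = 676 - 7 ≡ 18; y = λ·(6 - 18) - 15 ≡ 14. → (18, 14)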